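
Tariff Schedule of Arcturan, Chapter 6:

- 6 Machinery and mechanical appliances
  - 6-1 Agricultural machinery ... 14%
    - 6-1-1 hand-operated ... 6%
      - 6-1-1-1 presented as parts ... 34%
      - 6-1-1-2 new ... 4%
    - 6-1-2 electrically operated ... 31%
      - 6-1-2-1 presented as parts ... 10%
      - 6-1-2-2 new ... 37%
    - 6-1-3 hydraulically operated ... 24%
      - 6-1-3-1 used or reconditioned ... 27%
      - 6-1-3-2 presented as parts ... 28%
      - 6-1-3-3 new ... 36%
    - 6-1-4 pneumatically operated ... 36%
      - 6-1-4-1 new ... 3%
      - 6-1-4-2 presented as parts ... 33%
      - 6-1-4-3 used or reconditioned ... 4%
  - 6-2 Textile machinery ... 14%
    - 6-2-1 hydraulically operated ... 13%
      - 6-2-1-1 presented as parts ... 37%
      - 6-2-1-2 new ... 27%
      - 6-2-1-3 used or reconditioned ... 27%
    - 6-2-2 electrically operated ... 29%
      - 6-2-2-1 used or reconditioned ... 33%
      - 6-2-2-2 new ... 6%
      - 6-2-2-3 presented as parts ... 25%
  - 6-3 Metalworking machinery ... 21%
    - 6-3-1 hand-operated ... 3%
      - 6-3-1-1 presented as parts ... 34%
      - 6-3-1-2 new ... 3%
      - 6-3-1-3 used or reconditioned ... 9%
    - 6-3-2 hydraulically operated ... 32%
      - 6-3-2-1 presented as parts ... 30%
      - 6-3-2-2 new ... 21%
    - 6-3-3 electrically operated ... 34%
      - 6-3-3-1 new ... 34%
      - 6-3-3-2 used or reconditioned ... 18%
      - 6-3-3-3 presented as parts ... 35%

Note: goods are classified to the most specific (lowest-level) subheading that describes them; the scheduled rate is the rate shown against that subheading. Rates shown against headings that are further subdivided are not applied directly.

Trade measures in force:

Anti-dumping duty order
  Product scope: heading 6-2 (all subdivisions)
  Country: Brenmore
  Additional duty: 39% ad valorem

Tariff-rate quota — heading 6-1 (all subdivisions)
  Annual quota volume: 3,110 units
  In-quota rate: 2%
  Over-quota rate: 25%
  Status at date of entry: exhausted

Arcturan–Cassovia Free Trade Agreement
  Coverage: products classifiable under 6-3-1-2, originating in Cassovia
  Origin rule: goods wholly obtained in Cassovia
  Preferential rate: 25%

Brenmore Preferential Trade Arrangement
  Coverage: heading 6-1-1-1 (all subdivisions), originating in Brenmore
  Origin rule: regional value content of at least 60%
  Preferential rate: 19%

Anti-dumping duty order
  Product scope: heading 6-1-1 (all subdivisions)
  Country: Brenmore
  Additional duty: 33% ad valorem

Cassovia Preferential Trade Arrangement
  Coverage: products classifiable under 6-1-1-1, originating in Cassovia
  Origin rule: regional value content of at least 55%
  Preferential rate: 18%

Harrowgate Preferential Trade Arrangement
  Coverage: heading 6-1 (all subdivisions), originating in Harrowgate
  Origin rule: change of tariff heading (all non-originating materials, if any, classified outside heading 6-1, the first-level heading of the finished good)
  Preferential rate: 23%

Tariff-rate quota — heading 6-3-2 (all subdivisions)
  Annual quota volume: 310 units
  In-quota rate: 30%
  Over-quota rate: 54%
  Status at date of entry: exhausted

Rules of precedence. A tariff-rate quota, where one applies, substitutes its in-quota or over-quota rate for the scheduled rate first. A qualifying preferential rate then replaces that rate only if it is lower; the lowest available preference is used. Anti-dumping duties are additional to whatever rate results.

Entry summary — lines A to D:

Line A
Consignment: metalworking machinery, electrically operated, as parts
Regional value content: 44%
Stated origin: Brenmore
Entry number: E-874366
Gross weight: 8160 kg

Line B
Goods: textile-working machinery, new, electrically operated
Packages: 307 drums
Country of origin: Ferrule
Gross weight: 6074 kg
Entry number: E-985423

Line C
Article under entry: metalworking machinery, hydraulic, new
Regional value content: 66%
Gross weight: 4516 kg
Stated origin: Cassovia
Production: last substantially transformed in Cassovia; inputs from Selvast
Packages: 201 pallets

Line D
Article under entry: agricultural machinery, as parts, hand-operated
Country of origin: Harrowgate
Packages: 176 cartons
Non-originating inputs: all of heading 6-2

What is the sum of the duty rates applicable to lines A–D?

Line A: metalworking → 6-3; electrically operated → 6-3-3; as parts → 6-3-3-3. Scheduled 35%. Brenmore agreement on 6-1-1-1: 6-3-3-3 not covered. → 35%.
Line B: textile-working → 6-2; electrically operated → 6-2-2; new → 6-2-2-2. Scheduled 6%. No special measure applies. → 6%.
Line C: metalworking → 6-3; hydraulic → 6-3-2; new → 6-3-2-2. Scheduled 21%. quota on 6-3-2 exhausted → over-quota 54%; Cassovia agreement on 6-3-1-2: 6-3-2-2 not covered; Cassovia agreement on 6-1-1-1: 6-3-2-2 not covered. → 54%.
Line D: agricultural → 6-1; hand-operated → 6-1-1; as parts → 6-1-1-1. Scheduled 34%. quota on 6-1 exhausted → over-quota 25%; Harrowgate agreement on 6-1: CTH met → 23% available; preferential 23%. → 23%.
Sum: 35% + 6% + 54% + 23% = 118%.

118%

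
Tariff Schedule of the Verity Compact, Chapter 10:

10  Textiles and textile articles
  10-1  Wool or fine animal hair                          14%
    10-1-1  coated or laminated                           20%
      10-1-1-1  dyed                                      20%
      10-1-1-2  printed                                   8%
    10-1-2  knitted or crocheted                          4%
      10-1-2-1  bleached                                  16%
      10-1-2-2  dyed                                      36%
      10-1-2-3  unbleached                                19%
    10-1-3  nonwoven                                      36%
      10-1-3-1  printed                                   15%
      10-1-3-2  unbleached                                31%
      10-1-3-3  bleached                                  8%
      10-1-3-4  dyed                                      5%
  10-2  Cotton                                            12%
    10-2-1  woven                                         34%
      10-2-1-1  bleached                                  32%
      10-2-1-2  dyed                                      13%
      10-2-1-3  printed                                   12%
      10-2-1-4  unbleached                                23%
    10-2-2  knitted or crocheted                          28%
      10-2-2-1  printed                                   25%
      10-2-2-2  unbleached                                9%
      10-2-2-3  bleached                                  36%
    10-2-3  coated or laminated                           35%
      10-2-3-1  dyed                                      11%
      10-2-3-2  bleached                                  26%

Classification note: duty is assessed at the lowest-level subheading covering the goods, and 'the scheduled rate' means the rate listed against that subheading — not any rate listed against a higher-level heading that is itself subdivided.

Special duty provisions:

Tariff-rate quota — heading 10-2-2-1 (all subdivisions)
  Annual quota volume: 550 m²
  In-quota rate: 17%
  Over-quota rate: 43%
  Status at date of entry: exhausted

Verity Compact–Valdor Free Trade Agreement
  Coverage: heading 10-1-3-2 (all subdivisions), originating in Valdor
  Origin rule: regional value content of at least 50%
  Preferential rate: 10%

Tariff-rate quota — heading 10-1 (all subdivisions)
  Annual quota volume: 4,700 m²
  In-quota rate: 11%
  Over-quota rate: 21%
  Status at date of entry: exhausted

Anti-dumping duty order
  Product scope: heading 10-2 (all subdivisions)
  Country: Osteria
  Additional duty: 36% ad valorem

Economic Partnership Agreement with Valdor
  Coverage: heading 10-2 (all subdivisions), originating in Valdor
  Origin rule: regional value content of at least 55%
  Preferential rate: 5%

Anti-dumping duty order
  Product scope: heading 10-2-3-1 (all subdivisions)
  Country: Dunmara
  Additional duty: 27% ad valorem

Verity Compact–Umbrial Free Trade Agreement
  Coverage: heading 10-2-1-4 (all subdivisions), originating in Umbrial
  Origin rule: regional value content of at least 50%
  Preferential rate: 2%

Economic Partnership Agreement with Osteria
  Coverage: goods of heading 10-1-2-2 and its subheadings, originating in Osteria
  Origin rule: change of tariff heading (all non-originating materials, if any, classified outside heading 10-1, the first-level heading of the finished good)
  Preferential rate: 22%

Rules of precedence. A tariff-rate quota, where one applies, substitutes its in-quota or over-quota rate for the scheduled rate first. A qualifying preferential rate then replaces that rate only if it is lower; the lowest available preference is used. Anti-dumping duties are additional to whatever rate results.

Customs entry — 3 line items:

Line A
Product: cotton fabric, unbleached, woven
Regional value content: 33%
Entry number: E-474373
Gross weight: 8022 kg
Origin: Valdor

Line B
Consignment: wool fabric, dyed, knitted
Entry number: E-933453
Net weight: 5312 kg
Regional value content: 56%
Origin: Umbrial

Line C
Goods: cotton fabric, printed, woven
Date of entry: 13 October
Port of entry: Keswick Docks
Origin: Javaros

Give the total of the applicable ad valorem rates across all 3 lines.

Line A: cotton → 10-2; woven → 10-2-1; unbleached → 10-2-1-4. Scheduled 23%. Valdor agreement on 10-1-3-2: 10-2-1-4 not covered; Valdor agreement on 10-2: RVC < 55%. → 23%.
Line B: wool → 10-1; knitted → 10-1-2; dyed → 10-1-2-2. Scheduled 36%. quota on 10-1 exhausted → over-quota 21%; Umbrial agreement on 10-2-1-4: 10-1-2-2 not covered. → 21%.
Line C: cotton → 10-2; woven → 10-2-1; printed → 10-2-1-3. Scheduled 12%. No special measure applies. → 12%.
Sum: 23% + 21% + 12% = 56%.

56%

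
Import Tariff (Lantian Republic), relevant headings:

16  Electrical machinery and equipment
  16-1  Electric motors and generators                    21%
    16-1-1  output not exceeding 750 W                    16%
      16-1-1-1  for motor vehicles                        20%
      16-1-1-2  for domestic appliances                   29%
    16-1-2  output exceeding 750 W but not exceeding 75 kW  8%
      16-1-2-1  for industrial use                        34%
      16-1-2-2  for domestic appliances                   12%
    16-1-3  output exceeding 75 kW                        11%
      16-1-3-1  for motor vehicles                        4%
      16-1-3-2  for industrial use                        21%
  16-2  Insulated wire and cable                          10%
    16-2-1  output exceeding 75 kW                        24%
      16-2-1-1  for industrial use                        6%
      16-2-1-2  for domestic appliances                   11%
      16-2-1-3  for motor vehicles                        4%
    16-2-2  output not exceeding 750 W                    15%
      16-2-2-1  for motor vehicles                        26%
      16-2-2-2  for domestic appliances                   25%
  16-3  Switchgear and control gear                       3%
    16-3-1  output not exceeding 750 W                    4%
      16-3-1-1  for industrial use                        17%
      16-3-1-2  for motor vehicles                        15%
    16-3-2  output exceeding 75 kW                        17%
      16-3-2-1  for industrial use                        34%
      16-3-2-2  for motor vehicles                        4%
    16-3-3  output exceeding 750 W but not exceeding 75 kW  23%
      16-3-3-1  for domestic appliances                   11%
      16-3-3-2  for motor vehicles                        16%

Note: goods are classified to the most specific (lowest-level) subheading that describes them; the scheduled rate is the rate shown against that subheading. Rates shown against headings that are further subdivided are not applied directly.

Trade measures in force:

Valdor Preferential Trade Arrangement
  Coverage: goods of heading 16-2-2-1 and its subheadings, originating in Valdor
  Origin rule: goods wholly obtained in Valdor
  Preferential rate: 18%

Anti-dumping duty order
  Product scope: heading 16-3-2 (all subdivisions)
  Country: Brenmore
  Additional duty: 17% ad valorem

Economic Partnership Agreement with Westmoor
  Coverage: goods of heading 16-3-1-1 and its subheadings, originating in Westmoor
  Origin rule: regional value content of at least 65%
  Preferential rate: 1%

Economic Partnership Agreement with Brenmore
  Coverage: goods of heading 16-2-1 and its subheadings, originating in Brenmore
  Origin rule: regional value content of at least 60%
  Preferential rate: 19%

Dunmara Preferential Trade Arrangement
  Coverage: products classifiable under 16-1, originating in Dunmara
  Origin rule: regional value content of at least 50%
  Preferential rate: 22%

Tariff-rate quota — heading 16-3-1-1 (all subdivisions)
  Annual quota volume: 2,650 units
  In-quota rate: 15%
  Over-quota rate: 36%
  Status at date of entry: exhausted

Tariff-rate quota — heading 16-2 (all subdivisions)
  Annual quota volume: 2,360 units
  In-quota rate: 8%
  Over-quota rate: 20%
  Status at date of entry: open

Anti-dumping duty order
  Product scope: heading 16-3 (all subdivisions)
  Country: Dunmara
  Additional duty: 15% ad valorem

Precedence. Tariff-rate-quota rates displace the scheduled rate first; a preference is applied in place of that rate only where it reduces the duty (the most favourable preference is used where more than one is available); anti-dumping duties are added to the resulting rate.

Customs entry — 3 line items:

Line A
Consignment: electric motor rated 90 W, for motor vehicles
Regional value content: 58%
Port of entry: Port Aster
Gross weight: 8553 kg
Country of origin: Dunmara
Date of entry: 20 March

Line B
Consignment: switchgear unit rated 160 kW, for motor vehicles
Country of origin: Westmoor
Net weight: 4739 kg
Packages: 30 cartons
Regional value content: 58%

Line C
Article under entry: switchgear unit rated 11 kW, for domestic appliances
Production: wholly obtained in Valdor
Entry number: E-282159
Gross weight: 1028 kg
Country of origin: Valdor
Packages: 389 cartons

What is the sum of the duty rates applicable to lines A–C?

Line A: electric motor → 16-1; rated 90 W → 16-1-1; for motor vehicles → 16-1-1-1. Scheduled 20%. Dunmara agreement on 16-1: RVC ≥ 50% → 22% available; preference 22% not lower than 20% → no reduction. → 20%.
Line B: switchgear unit → 16-3; rated 160 kW → 16-3-2; for motor vehicles → 16-3-2-2. Scheduled 4%. Westmoor agreement on 16-3-1-1: 16-3-2-2 not covered. → 4%.
Line C: switchgear unit → 16-3; rated 11 kW → 16-3-3; for domestic appliances → 16-3-3-1. Scheduled 11%. Valdor agreement on 16-2-2-1: 16-3-3-1 not covered. → 11%.
Sum: 20% + 4% + 11% = 35%.

35%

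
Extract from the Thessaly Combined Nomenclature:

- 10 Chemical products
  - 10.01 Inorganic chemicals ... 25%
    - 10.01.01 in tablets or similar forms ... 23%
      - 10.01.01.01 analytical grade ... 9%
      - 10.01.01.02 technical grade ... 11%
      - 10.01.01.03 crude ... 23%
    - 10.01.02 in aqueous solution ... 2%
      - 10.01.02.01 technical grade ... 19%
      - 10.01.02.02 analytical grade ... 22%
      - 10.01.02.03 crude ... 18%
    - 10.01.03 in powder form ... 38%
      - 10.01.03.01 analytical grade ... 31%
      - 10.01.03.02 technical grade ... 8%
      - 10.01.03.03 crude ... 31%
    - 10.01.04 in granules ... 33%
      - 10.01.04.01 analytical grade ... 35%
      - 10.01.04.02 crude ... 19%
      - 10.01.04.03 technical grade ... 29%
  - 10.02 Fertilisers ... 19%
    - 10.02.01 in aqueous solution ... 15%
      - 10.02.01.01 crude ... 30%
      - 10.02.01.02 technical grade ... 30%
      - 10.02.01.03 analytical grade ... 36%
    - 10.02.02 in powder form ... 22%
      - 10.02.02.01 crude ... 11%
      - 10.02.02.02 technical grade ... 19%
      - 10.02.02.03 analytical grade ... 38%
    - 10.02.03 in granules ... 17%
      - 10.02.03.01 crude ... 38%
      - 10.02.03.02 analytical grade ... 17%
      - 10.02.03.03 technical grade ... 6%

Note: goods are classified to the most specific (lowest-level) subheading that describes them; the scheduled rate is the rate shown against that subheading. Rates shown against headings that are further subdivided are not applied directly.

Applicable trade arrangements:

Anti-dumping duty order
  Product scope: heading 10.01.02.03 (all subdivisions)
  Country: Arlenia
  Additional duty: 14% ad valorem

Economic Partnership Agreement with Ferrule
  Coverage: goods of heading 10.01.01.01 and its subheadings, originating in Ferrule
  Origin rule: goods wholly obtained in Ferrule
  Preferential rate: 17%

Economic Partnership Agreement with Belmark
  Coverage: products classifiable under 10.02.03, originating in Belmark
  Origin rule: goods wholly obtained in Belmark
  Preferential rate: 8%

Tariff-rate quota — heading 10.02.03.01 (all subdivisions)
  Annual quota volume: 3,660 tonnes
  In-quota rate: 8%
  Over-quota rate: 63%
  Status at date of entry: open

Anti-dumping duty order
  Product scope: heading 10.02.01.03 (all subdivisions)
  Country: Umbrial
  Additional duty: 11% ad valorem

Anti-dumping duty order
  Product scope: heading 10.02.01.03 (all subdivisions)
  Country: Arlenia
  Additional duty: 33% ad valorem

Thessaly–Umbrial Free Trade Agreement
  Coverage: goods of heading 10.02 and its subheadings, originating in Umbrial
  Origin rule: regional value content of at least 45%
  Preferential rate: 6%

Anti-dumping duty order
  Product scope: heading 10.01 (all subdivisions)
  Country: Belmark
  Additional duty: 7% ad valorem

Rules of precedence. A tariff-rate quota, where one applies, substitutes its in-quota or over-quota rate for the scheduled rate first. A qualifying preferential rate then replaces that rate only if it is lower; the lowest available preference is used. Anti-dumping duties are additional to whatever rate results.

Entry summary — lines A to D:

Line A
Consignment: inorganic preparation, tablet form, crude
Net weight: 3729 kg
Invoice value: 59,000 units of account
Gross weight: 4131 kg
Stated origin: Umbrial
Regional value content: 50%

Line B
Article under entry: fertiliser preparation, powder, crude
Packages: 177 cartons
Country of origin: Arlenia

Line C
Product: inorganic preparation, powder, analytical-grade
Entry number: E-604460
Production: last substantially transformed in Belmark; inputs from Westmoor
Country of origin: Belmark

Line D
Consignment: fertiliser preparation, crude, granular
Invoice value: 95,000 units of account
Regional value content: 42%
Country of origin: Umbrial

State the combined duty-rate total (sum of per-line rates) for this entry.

80%

Line A: inorganic → 10.01; tablet form → 10.01.01; crude → 10.01.01.03. Scheduled 23%. Umbrial agreement on 10.02: 10.01.01.03 not covered. → 23%.
Line B: fertiliser → 10.02; powder → 10.02.02; crude → 10.02.02.01. Scheduled 11%. No special measure applies. → 11%.
Line C: inorganic → 10.01; powder → 10.01.03; analytical-grade → 10.01.03.01. Scheduled 31%. Belmark agreement on 10.02.03: 10.01.03.01 not covered; anti-dumping (Belmark, 10.01): +7%; total 31% + 7% = 38%. → 38%.
Line D: fertiliser → 10.02; granular → 10.02.03; crude → 10.02.03.01. Scheduled 38%. quota on 10.02.03.01 open → in-quota 8%; Umbrial agreement on 10.02: RVC < 45%. → 8%.
Sum: 23% + 11% + 38% + 8% = 80%.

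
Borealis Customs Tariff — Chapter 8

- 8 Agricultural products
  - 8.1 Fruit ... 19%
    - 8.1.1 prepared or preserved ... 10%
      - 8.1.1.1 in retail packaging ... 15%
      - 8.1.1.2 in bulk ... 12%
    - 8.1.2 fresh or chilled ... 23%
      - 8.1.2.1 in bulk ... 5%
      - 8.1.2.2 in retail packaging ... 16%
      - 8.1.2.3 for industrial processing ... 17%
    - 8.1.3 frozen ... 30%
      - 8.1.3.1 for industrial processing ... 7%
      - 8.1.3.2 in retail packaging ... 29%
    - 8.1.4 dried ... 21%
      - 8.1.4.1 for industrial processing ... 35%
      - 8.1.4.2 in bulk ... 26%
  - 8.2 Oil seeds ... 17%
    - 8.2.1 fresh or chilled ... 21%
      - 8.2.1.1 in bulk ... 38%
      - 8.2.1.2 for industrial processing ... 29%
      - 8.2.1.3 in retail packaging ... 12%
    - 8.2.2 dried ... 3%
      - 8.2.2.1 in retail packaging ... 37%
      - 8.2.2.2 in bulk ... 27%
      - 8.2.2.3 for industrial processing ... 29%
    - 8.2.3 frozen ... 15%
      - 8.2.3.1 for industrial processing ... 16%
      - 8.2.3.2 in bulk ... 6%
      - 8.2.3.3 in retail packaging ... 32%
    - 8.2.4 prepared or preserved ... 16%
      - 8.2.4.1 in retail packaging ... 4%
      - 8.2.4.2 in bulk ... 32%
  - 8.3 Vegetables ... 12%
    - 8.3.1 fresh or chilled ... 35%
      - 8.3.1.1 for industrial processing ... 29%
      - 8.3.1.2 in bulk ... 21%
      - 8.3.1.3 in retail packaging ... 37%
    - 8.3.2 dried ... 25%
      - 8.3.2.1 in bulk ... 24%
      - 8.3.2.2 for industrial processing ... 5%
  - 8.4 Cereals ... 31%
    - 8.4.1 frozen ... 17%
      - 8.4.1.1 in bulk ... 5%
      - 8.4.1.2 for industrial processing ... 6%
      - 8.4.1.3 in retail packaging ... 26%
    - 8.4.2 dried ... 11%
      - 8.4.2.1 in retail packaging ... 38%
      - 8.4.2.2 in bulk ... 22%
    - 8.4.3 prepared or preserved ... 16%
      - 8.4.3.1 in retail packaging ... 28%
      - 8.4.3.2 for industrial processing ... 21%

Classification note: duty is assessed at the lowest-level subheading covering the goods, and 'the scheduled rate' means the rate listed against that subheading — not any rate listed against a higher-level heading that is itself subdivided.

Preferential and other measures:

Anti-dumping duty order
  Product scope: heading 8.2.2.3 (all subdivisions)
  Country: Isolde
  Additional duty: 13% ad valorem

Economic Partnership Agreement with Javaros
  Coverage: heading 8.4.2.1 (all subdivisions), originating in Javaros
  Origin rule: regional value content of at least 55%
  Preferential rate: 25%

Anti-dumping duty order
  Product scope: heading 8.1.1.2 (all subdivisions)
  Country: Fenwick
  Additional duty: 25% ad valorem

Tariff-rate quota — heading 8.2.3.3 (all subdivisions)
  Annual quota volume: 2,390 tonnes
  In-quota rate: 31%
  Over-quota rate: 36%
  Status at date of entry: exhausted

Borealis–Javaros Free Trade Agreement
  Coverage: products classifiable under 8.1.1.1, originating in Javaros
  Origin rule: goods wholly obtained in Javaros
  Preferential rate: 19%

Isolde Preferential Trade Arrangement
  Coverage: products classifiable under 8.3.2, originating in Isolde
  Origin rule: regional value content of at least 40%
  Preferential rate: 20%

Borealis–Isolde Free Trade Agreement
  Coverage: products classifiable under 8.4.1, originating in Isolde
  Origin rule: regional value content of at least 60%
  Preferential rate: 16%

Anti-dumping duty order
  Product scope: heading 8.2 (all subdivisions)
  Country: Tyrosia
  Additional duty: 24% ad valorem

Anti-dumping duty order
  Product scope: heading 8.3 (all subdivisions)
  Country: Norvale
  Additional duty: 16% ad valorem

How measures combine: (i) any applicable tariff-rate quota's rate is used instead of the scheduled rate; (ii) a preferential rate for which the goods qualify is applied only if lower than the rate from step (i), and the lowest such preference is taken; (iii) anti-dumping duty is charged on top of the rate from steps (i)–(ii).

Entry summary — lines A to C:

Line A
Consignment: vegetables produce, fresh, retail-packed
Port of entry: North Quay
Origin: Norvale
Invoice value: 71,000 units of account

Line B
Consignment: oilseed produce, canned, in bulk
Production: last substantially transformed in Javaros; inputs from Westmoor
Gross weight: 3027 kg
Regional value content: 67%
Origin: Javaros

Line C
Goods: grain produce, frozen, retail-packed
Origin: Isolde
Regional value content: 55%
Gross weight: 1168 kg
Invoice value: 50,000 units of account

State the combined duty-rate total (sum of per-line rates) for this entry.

111%

Line A: vegetables → 8.3; fresh → 8.3.1; retail-packed → 8.3.1.3. Scheduled 37%. anti-dumping (Norvale, 8.3): +16%; total 37% + 16% = 53%. → 53%.
Line B: oilseed → 8.2; canned → 8.2.4; in bulk → 8.2.4.2. Scheduled 32%. Javaros agreement on 8.4.2.1: 8.2.4.2 not covered; Javaros agreement on 8.1.1.1: 8.2.4.2 not covered. → 32%.
Line C: grain → 8.4; frozen → 8.4.1; retail-packed → 8.4.1.3. Scheduled 26%. Isolde agreement on 8.3.2: 8.4.1.3 not covered; Isolde agreement on 8.4.1: RVC < 60%. → 26%.
Sum: 53% + 32% + 26% = 111%.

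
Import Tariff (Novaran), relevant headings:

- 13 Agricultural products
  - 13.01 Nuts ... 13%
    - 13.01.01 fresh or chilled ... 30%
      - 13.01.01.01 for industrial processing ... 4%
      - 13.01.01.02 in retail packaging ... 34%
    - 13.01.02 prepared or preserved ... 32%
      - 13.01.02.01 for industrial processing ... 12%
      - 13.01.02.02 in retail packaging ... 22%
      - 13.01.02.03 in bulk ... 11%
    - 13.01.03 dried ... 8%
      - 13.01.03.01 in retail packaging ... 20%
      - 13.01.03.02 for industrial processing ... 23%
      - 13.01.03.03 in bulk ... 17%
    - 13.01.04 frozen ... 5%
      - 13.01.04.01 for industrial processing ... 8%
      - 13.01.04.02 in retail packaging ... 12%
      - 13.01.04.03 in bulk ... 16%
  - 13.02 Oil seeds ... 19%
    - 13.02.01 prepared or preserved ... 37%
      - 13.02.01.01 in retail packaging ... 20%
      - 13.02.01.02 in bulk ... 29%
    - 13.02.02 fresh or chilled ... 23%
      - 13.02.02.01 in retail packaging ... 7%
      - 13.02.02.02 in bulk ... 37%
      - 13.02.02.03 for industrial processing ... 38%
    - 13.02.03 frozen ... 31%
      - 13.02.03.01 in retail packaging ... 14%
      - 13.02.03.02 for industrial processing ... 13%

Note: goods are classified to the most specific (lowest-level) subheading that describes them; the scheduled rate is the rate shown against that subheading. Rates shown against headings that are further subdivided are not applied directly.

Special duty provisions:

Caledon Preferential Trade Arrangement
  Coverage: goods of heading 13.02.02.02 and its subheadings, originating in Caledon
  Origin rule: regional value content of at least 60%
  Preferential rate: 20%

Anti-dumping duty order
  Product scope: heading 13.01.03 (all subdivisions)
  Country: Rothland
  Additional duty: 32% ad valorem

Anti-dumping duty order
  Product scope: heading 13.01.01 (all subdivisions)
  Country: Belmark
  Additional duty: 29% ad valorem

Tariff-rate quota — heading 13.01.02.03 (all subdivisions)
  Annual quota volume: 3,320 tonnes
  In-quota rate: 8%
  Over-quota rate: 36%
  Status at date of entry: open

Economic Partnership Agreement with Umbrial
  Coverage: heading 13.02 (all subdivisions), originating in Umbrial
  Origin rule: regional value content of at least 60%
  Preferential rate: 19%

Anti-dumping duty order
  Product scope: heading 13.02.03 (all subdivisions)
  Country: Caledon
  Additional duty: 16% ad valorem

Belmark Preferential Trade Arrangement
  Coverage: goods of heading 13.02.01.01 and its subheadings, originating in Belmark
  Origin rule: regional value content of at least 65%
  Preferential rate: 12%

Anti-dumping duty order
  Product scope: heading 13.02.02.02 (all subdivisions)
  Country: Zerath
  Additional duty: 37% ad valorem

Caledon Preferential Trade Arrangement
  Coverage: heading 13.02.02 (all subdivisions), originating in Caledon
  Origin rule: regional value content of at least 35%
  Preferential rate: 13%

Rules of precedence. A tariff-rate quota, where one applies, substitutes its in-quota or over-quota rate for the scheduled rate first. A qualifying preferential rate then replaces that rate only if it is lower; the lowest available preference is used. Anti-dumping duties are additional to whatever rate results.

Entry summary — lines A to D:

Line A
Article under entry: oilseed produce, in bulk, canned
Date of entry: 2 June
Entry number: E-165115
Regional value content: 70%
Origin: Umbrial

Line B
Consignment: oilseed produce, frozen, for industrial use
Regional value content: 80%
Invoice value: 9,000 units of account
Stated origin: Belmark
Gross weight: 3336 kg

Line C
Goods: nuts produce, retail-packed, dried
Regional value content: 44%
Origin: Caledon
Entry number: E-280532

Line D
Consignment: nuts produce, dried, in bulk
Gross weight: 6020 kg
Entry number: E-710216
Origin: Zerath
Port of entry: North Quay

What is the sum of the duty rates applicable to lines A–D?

69%

Line A: oilseed → 13.02; canned → 13.02.01; in bulk → 13.02.01.02. Scheduled 29%. Umbrial agreement on 13.02: RVC ≥ 60% → 19% available; preferential 19%. → 19%.
Line B: oilseed → 13.02; frozen → 13.02.03; for industrial use → 13.02.03.02. Scheduled 13%. Belmark agreement on 13.02.01.01: 13.02.03.02 not covered. → 13%.
Line C: nuts → 13.01; dried → 13.01.03; retail-packed → 13.01.03.01. Scheduled 20%. Caledon agreement on 13.02.02.02: 13.01.03.01 not covered; Caledon agreement on 13.02.02: 13.01.03.01 not covered. → 20%.
Line D: nuts → 13.01; dried → 13.01.03; in bulk → 13.01.03.03. Scheduled 17%. No special measure applies. → 17%.
Sum: 19% + 13% + 20% + 17% = 69%.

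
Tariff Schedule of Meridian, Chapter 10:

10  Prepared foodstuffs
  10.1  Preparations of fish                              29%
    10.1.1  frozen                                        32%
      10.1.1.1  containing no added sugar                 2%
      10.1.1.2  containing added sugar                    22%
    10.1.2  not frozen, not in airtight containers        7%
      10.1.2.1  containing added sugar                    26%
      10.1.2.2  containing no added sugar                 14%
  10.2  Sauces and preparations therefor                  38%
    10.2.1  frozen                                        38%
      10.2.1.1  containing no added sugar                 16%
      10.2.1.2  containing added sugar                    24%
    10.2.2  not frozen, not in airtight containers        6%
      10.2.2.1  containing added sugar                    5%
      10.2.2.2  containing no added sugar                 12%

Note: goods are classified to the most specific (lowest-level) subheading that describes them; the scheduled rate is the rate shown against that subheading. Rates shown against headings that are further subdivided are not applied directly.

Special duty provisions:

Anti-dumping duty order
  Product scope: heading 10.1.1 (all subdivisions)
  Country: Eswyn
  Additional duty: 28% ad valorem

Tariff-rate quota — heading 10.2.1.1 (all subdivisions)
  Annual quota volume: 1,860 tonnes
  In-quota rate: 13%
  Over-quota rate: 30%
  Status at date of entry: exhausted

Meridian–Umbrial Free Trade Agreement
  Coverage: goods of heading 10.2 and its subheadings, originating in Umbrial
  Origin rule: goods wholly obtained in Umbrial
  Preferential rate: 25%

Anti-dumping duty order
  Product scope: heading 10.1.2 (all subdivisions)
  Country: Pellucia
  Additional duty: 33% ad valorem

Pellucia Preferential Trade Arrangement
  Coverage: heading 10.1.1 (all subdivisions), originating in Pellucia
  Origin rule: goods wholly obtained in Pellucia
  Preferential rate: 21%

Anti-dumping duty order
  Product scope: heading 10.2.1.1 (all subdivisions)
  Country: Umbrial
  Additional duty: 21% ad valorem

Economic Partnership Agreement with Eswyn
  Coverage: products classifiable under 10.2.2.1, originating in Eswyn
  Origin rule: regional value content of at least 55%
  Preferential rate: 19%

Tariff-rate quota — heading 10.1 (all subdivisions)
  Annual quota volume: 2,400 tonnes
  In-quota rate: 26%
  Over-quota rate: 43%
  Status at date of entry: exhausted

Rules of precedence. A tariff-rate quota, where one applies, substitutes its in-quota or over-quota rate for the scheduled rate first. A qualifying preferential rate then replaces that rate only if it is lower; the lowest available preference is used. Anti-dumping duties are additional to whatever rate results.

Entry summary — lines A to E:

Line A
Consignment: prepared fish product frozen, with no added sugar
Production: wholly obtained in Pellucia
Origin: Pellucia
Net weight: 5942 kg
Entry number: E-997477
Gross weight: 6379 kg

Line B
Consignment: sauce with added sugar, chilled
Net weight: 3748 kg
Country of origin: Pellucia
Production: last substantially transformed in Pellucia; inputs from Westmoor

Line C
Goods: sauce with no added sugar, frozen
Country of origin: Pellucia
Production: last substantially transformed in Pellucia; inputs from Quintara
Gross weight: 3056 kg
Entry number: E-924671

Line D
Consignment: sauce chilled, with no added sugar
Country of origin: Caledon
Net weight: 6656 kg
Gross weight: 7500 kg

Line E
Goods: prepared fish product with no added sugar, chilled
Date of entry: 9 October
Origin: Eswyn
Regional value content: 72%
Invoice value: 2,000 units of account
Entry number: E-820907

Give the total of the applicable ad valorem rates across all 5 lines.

Line A: prepared fish product → 10.1; frozen → 10.1.1; with no added sugar → 10.1.1.1. Scheduled 2%. quota on 10.1 exhausted → over-quota 43%; Pellucia agreement on 10.1.1: wholly obtained → 21% available; preferential 21%. → 21%.
Line B: sauce → 10.2; chilled → 10.2.2; with added sugar → 10.2.2.1. Scheduled 5%. Pellucia agreement on 10.1.1: 10.2.2.1 not covered. → 5%.
Line C: sauce → 10.2; frozen → 10.2.1; with no added sugar → 10.2.1.1. Scheduled 16%. quota on 10.2.1.1 exhausted → over-quota 30%; Pellucia agreement on 10.1.1: 10.2.1.1 not covered. → 30%.
Line D: sauce → 10.2; chilled → 10.2.2; with no added sugar → 10.2.2.2. Scheduled 12%. No special measure applies. → 12%.
Line E: prepared fish product → 10.1; chilled → 10.1.2; with no added sugar → 10.1.2.2. Scheduled 14%. quota on 10.1 exhausted → over-quota 43%; Eswyn agreement on 10.2.2.1: 10.1.2.2 not covered. → 43%.
Sum: 21% + 5% + 30% + 12% + 43% = 111%.

111%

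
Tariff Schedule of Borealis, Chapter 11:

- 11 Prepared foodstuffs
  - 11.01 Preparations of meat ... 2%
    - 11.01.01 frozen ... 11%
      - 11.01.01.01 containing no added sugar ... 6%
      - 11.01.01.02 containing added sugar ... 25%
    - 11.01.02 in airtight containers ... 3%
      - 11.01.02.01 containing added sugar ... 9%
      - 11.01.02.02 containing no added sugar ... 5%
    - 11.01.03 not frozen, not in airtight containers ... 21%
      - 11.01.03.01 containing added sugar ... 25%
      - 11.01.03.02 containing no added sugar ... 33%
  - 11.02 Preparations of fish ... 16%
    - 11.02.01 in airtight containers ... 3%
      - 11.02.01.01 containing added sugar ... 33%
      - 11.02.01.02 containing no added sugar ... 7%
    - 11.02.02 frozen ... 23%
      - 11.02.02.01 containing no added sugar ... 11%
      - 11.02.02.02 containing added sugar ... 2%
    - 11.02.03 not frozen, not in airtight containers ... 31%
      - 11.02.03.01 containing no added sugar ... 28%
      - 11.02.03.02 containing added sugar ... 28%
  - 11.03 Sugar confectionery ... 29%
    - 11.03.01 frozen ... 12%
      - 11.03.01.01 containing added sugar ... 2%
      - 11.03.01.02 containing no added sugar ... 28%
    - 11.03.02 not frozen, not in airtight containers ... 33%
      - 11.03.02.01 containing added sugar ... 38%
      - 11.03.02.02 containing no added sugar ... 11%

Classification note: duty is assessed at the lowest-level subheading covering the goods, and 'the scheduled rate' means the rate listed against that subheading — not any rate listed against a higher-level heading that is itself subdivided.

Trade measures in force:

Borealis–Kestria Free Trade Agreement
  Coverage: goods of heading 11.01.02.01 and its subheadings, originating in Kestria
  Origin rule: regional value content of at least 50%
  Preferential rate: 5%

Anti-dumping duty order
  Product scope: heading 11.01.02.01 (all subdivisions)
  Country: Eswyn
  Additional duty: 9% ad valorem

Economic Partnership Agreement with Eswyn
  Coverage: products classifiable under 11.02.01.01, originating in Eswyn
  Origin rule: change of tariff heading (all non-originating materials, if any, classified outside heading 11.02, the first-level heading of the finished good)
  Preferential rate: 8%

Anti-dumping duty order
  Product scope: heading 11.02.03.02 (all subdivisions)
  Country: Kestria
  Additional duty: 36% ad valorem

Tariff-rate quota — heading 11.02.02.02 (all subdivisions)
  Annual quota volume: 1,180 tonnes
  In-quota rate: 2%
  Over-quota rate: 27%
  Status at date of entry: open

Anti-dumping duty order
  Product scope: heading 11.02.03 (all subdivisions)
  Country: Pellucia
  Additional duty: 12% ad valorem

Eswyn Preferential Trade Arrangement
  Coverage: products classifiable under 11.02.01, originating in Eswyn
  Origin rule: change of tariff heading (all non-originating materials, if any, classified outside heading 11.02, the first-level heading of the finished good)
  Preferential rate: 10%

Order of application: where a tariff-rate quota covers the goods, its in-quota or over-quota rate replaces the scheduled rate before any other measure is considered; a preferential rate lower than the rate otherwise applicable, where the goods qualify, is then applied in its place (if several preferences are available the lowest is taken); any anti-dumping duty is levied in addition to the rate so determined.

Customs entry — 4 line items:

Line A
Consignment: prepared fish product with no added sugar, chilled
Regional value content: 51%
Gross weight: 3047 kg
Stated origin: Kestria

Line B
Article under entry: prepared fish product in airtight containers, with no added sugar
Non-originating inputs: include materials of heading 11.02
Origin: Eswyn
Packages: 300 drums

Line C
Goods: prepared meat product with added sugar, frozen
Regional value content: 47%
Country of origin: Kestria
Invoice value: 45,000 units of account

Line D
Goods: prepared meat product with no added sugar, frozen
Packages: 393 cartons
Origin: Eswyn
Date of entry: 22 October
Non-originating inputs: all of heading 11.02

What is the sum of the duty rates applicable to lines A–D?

Line A: prepared fish product → 11.02; chilled → 11.02.03; with no added sugar → 11.02.03.01. Scheduled 28%. Kestria agreement on 11.01.02.01: 11.02.03.01 not covered. → 28%.
Line B: prepared fish product → 11.02; in airtight containers → 11.02.01; with no added sugar → 11.02.01.02. Scheduled 7%. Eswyn agreement on 11.02.01.01: 11.02.01.02 not covered; Eswyn agreement on 11.02.01: CTH not met. → 7%.
Line C: prepared meat product → 11.01; frozen → 11.01.01; with added sugar → 11.01.01.02. Scheduled 25%. Kestria agreement on 11.01.02.01: 11.01.01.02 not covered. → 25%.
Line D: prepared meat product → 11.01; frozen → 11.01.01; with no added sugar → 11.01.01.01. Scheduled 6%. Eswyn agreement on 11.02.01.01: 11.01.01.01 not covered; Eswyn agreement on 11.02.01: 11.01.01.01 not covered. → 6%.
Sum: 28% + 7% + 25% + 6% = 66%.

66%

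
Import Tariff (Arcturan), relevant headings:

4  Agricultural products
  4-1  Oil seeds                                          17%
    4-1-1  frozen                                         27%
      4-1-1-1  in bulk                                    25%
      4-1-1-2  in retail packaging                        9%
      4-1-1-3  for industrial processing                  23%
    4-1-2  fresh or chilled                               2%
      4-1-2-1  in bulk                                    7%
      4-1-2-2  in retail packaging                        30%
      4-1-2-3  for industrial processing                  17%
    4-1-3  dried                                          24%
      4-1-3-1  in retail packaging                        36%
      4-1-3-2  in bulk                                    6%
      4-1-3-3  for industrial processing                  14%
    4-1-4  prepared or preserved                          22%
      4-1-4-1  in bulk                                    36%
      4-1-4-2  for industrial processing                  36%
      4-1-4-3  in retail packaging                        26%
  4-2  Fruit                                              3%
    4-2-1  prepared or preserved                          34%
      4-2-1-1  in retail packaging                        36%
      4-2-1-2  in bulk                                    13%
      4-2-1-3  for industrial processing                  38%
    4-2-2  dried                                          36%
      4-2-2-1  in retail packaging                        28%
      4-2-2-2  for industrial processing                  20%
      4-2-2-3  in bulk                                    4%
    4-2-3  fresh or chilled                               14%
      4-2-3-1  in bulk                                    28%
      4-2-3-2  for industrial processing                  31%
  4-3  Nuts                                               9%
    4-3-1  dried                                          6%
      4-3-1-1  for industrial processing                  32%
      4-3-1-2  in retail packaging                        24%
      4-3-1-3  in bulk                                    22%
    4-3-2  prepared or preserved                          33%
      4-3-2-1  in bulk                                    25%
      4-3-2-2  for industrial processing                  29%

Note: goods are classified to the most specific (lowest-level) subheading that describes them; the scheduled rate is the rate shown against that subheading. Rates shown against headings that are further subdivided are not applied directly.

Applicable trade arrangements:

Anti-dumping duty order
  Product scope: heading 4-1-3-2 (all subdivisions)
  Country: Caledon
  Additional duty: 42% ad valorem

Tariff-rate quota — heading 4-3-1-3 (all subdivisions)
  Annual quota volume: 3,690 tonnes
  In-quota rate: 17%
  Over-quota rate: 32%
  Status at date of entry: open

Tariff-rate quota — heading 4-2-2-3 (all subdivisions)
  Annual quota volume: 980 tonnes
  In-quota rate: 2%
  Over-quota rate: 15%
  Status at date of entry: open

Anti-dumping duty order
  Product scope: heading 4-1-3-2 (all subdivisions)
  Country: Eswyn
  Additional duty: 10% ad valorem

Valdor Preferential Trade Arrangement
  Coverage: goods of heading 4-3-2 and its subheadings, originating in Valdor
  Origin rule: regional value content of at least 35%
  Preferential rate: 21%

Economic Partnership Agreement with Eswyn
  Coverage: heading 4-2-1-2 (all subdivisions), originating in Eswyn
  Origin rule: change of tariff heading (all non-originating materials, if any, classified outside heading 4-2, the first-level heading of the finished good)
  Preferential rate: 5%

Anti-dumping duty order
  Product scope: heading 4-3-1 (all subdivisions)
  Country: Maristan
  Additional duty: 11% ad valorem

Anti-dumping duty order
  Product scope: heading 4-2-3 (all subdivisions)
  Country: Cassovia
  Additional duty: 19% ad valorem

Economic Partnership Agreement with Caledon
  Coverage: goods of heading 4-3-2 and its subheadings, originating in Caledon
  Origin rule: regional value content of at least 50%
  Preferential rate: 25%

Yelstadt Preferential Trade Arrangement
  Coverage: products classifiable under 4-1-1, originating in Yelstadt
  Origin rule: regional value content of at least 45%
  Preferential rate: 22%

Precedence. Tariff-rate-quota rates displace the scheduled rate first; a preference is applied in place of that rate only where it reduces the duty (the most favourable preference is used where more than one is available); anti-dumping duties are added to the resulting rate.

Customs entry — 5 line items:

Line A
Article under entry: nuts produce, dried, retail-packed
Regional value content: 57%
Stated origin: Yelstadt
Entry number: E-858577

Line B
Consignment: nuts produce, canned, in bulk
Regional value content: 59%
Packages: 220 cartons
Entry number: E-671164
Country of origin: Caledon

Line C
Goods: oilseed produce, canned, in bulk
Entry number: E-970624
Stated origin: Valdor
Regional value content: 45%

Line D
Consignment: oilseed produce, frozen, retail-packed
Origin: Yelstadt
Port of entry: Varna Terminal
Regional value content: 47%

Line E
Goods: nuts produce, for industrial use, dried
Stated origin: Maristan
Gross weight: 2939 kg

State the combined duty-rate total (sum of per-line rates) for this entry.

Line A: nuts → 4-3; dried → 4-3-1; retail-packed → 4-3-1-2. Scheduled 24%. Yelstadt agreement on 4-1-1: 4-3-1-2 not covered. → 24%.
Line B: nuts → 4-3; canned → 4-3-2; in bulk → 4-3-2-1. Scheduled 25%. Caledon agreement on 4-3-2: RVC ≥ 50% → 25% available; preference 25% not lower than 25% → no reduction. → 25%.
Line C: oilseed → 4-1; canned → 4-1-4; in bulk → 4-1-4-1. Scheduled 36%. Valdor agreement on 4-3-2: 4-1-4-1 not covered. → 36%.
Line D: oilseed → 4-1; frozen → 4-1-1; retail-packed → 4-1-1-2. Scheduled 9%. Yelstadt agreement on 4-1-1: RVC ≥ 45% → 22% available; preference 22% not lower than 9% → no reduction. → 9%.
Line E: nuts → 4-3; dried → 4-3-1; for industrial use → 4-3-1-1. Scheduled 32%. anti-dumping (Maristan, 4-3-1): +11%; total 32% + 11% = 43%. → 43%.
Sum: 24% + 25% + 36% + 9% + 43% = 137%.

137%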